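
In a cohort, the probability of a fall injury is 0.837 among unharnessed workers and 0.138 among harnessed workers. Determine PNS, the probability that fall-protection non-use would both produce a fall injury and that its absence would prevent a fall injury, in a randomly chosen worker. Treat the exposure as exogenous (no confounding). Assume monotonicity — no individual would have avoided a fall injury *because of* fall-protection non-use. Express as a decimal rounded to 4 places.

PNS ≈ 0.6990

Let p₁ = 0.837, p₀ = 0.138.
Under exogeneity and monotonicity, PNS = p₁ − p₀.
PNS = 0.837 − 0.138 = 0.699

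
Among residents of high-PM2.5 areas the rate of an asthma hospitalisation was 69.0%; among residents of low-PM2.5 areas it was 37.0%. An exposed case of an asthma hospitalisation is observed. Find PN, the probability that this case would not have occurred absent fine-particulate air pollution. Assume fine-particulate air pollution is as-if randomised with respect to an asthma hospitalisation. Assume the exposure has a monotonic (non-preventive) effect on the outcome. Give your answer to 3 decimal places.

p₁ = 0.69, p₀ = 0.37.
Under exogeneity and monotonicity, PN = (p₁ − p₀) / p₁.
PN = (0.69 − 0.37) / 0.69 = 0.32 / 0.69 ≈ 0.4638

PN ≈ 0.464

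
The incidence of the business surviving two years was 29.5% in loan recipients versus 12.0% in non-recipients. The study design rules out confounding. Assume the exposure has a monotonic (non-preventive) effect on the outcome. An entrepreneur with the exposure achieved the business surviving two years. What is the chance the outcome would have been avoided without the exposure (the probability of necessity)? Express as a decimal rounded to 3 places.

PN ≈ 0.593

p₁ = 0.295, p₀ = 0.12.
Under exogeneity and monotonicity, PN = (p₁ − p₀) / p₁.
PN = (0.295 − 0.12) / 0.295 = 0.175 / 0.295 ≈ 0.5932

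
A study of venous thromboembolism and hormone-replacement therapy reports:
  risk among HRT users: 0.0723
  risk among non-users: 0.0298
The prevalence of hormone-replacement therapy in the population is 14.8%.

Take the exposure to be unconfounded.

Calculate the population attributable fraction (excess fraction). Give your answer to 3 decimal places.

Let p₁ = 0.0723, p₀ = 0.0298.
Overall risk P(Y=1) = π·p₁ + (1−π)·p₀ = 0.148×0.0723 + 0.852×0.0298 = 0.03609.
Under exogeneity, PAF = [P(Y=1) − p₀] / P(Y=1).
PAF = (0.03609 − 0.0298) / 0.03609 ≈ 0.1743

PAF ≈ 0.174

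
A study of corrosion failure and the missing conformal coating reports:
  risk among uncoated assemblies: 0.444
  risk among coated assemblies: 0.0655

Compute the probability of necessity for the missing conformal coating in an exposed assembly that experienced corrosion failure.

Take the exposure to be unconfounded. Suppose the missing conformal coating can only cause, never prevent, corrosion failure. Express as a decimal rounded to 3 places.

PN ≈ 0.852

Let p₁ = 0.444, p₀ = 0.0655.
Under exogeneity and monotonicity, PN = (p₁ − p₀) / p₁.
PN = (0.444 − 0.0655) / 0.444 = 0.3785 / 0.444 ≈ 0.8525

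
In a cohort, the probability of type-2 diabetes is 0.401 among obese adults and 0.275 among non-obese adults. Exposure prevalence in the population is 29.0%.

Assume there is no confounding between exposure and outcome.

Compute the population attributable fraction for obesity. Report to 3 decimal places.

Let p₁ = 0.401, p₀ = 0.275.
Overall risk P(Y=1) = π·p₁ + (1−π)·p₀ = 0.29×0.401 + 0.71×0.275 = 0.31154.
Under exogeneity, PAF = [P(Y=1) − p₀] / P(Y=1).
PAF = (0.31154 − 0.275) / 0.31154 ≈ 0.1173

PAF ≈ 0.117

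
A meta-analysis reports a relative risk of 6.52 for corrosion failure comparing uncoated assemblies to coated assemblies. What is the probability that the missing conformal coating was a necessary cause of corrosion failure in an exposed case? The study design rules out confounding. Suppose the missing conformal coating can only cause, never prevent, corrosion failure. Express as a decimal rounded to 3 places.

PN ≈ 0.847

Under exogeneity and monotonicity, PN = (RR − 1) / RR = 1 − 1/RR.
PN = (6.52 − 1) / 6.52 = 5.52 / 6.52 ≈ 0.8466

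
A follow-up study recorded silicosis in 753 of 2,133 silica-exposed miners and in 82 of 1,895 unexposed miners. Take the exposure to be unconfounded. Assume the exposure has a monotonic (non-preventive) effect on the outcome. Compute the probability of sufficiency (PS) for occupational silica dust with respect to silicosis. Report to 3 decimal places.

p₁ = P(outcome | exposed) = 753/2133 = 0.35302
p₀ = P(outcome | unexposed) = 82/1895 = 0.043272
Under exogeneity and monotonicity, PS = (p₁ − p₀) / (1 − p₀).
PS = (0.35302 − 0.043272) / (1 − 0.043272) = 0.30975 / 0.95673 ≈ 0.3238

PS ≈ 0.324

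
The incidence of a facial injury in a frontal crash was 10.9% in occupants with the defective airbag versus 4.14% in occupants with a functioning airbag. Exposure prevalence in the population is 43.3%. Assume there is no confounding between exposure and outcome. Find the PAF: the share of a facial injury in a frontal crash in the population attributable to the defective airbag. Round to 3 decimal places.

p₁ = 0.109, p₀ = 0.0414.
Overall risk P(Y=1) = π·p₁ + (1−π)·p₀ = 0.433×0.109 + 0.567×0.0414 = 0.070671.
Under exogeneity, PAF = [P(Y=1) − p₀] / P(Y=1).
PAF = (0.070671 − 0.0414) / 0.070671 ≈ 0.4142

PAF ≈ 0.414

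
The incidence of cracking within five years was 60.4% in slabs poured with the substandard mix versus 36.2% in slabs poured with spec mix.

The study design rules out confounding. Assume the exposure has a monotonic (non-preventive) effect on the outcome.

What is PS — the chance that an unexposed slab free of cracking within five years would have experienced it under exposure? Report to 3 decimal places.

p₁ = 0.604, p₀ = 0.362.
Under exogeneity and monotonicity, PS = (p₁ − p₀) / (1 − p₀).
PS = (0.604 − 0.362) / (1 − 0.362) = 0.242 / 0.638 ≈ 0.3793

PS ≈ 0.379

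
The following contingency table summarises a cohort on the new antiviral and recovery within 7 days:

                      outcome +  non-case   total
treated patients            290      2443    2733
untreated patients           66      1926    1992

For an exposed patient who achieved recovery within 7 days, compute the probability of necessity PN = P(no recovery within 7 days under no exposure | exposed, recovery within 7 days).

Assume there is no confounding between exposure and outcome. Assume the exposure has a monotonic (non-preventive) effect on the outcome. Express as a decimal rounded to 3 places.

p₁ = P(outcome | exposed) = 290/2733 = 0.10611
p₀ = P(outcome | unexposed) = 66/1992 = 0.033133
Under exogeneity and monotonicity, PN = (p₁ − p₀)/p₁.
PN = (0.10611 − 0.033133) / 0.10611 ≈ 0.6878

PN ≈ 0.688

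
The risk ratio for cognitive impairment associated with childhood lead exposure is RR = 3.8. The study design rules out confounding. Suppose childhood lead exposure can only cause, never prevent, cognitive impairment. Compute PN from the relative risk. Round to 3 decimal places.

Under exogeneity and monotonicity, PN = (RR − 1) / RR = 1 − 1/RR.
PN = (3.8 − 1) / 3.8 = 2.8 / 3.8 ≈ 0.7368

PN ≈ 0.737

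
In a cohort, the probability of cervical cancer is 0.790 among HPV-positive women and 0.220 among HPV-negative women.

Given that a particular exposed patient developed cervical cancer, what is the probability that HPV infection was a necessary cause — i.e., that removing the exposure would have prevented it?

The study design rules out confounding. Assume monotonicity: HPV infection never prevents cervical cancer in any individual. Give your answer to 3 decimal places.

Let p₁ = 0.79, p₀ = 0.22.
Under exogeneity and monotonicity, PN = (p₁ − p₀) / p₁.
PN = (0.79 − 0.22) / 0.79 = 0.57 / 0.79 ≈ 0.7215

PN ≈ 0.722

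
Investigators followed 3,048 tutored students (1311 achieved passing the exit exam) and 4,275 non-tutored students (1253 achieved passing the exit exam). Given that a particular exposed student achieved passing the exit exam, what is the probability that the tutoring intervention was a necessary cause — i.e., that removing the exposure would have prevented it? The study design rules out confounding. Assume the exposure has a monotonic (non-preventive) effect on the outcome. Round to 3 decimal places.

PN ≈ 0.319

p₁ = P(outcome | exposed) = 1311/3048 = 0.43012
p₀ = P(outcome | unexposed) = 1253/4275 = 0.2931
Under exogeneity and monotonicity, PN = (p₁ − p₀) / p₁.
PN = (0.43012 − 0.2931) / 0.43012 = 0.13702 / 0.43012 ≈ 0.3186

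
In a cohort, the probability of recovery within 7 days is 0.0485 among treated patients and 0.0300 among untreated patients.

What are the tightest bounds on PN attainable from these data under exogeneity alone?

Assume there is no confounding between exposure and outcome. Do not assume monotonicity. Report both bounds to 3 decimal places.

0.381 ≤ PN ≤ 1.000

Let p₁ = 0.0485, p₀ = 0.03.
Under exogeneity alone the bounds on PN are max{0,(p₁−p₀)/p₁} ≤ PN ≤ min{1,(1−p₀)/p₁}.
  lower = (p₁ − p₀)/p₁ = 0.0185 / 0.0485 ≈ 0.3814
  upper = min{1, (1 − p₀)/p₁} = 0.97 / 0.0485 ≈ 20.0000 → capped at 1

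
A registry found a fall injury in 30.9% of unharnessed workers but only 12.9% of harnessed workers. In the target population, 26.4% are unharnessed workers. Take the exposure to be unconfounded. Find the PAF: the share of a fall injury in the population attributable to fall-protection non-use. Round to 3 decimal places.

p₁ = 0.309, p₀ = 0.129.
Overall risk P(Y=1) = π·p₁ + (1−π)·p₀ = 0.264×0.309 + 0.736×0.129 = 0.17652.
Under exogeneity, PAF = [P(Y=1) − p₀] / P(Y=1).
PAF = (0.17652 − 0.129) / 0.17652 ≈ 0.2692

PAF ≈ 0.269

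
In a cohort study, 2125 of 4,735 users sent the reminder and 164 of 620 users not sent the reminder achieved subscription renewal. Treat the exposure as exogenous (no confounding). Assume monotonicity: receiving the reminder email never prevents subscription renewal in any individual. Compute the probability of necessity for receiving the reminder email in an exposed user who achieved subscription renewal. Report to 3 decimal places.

p₁ = P(outcome | exposed) = 2125/4735 = 0.44879
p₀ = P(outcome | unexposed) = 164/620 = 0.26452
Under exogeneity and monotonicity, PN = (p₁ − p₀) / p₁.
PN = (0.44879 − 0.26452) / 0.44879 = 0.18427 / 0.44879 ≈ 0.4106

PN ≈ 0.411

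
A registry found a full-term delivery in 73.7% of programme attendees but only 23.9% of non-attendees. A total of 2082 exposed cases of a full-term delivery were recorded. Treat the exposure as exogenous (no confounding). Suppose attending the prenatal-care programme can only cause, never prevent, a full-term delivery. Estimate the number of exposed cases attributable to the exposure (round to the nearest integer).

p₁ = 0.737, p₀ = 0.239.
PN = (p₁ − p₀)/p₁ = (0.737 − 0.239) / 0.737 ≈ 0.67571.
Attributable cases ≈ PN × (exposed cases) = 0.67571 × 2082 ≈ 1406.83.

about 1407 cases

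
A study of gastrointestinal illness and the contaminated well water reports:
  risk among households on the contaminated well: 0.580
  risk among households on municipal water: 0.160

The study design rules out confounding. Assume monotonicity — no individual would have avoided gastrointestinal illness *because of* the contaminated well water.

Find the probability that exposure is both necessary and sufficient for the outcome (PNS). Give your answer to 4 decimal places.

PNS ≈ 0.4200

Let p₁ = 0.58, p₀ = 0.16.
Under exogeneity and monotonicity, PNS = p₁ − p₀.
PNS = 0.58 − 0.16 = 0.42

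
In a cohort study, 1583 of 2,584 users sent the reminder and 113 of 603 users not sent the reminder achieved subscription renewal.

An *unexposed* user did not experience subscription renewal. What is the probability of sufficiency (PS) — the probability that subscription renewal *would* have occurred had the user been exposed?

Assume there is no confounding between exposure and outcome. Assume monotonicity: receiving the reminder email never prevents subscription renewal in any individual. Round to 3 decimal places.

PS ≈ 0.523

p₁ = P(outcome | exposed) = 1583/2584 = 0.61262
p₀ = P(outcome | unexposed) = 113/603 = 0.1874
Under exogeneity and monotonicity, PS = (p₁ − p₀) / (1 − p₀).
PS = (0.61262 − 0.1874) / (1 − 0.1874) = 0.42522 / 0.8126 ≈ 0.5233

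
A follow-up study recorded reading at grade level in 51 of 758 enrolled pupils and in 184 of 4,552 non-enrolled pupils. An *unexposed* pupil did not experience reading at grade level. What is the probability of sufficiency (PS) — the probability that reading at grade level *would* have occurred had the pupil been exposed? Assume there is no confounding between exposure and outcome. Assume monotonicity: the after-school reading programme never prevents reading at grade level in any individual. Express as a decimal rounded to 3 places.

p₁ = P(outcome | exposed) = 51/758 = 0.067282
p₀ = P(outcome | unexposed) = 184/4552 = 0.040422
Under exogeneity and monotonicity, PS = (p₁ − p₀) / (1 − p₀).
PS = (0.067282 − 0.040422) / (1 − 0.040422) = 0.026861 / 0.95958 ≈ 0.0280

PS ≈ 0.028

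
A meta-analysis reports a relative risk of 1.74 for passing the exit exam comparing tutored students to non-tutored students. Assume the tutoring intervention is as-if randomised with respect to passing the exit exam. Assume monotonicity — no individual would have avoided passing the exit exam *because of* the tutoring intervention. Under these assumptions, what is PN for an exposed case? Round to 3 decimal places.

PN ≈ 0.425

Under exogeneity and monotonicity, PN = (RR − 1) / RR = 1 − 1/RR.
PN = (1.74 − 1) / 1.74 = 0.74 / 1.74 ≈ 0.4253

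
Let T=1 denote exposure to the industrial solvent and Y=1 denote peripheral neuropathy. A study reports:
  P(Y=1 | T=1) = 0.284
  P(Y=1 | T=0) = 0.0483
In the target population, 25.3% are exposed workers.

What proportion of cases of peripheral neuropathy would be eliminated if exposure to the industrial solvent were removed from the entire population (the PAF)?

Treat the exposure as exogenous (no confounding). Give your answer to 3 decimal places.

PAF ≈ 0.552

Let p₁ = 0.284, p₀ = 0.0483.
Overall risk P(Y=1) = π·p₁ + (1−π)·p₀ = 0.253×0.284 + 0.747×0.0483 = 0.10793.
Under exogeneity, PAF = [P(Y=1) − p₀] / P(Y=1).
PAF = (0.10793 − 0.0483) / 0.10793 ≈ 0.5525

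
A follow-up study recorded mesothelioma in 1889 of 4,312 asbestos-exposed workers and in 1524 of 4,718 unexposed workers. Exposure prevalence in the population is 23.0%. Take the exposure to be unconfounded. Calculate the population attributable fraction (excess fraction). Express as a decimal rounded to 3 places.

p₁ = P(outcome | exposed) = 1889/4312 = 0.43808
p₀ = P(outcome | unexposed) = 1524/4718 = 0.32302
Overall risk P(Y=1) = π·p₁ + (1−π)·p₀ = 0.23×0.43808 + 0.77×0.32302 = 0.34948.
Under exogeneity, PAF = [P(Y=1) − p₀] / P(Y=1).
PAF = (0.34948 − 0.32302) / 0.34948 ≈ 0.0757

PAF ≈ 0.076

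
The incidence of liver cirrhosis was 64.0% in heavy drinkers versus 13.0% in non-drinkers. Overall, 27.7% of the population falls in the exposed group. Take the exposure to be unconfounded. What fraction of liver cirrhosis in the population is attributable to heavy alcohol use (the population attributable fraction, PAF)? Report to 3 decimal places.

p₁ = 0.64, p₀ = 0.13.
Overall risk P(Y=1) = π·p₁ + (1−π)·p₀ = 0.277×0.64 + 0.723×0.13 = 0.27127.
Under exogeneity, PAF = [P(Y=1) − p₀] / P(Y=1).
PAF = (0.27127 − 0.13) / 0.27127 ≈ 0.5208

PAF ≈ 0.521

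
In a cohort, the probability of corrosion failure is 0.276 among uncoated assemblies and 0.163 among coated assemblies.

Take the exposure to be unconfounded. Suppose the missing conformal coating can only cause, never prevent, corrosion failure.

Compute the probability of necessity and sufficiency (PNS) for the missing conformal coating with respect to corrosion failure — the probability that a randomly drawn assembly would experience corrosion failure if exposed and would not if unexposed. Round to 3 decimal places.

PNS ≈ 0.113

Let p₁ = 0.276, p₀ = 0.163.
Under exogeneity and monotonicity, PNS = p₁ − p₀.
PNS = 0.276 − 0.163 = 0.113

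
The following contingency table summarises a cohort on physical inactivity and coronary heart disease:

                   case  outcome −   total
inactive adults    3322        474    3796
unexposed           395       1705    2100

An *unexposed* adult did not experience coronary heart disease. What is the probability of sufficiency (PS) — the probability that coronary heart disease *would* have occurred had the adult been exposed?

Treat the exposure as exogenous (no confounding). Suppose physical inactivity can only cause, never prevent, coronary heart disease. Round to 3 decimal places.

PS ≈ 0.846

p₁ = P(outcome | exposed) = 3322/3796 = 0.87513
p₀ = P(outcome | unexposed) = 395/2100 = 0.1881
Under exogeneity and monotonicity, PS = (p₁ − p₀) / (1 − p₀).
PS = (0.87513 − 0.1881) / (1 − 0.1881) = 0.68704 / 0.8119 ≈ 0.8462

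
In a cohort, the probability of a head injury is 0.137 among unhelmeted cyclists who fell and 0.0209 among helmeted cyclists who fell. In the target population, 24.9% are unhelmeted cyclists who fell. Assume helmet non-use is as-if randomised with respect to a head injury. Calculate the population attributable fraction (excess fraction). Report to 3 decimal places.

Let p₁ = 0.137, p₀ = 0.0209.
Overall risk P(Y=1) = π·p₁ + (1−π)·p₀ = 0.249×0.137 + 0.751×0.0209 = 0.049809.
Under exogeneity, PAF = [P(Y=1) − p₀] / P(Y=1).
PAF = (0.049809 − 0.0209) / 0.049809 ≈ 0.5804

PAF ≈ 0.580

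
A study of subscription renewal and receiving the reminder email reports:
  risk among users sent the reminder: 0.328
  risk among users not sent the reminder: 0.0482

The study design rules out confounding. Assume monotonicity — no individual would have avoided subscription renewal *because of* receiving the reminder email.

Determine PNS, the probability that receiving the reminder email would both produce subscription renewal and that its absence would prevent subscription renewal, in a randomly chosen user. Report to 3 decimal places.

Let p₁ = 0.328, p₀ = 0.0482.
Under exogeneity and monotonicity, PNS = p₁ − p₀.
PNS = 0.328 − 0.0482 = 0.2798

PNS ≈ 0.280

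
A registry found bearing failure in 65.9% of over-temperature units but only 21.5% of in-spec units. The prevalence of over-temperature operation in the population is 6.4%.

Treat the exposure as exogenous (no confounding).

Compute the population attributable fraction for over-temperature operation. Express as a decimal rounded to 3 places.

PAF ≈ 0.117

p₁ = 0.659, p₀ = 0.215.
Overall risk P(Y=1) = π·p₁ + (1−π)·p₀ = 0.064×0.659 + 0.936×0.215 = 0.24342.
Under exogeneity, PAF = [P(Y=1) − p₀] / P(Y=1).
PAF = (0.24342 − 0.215) / 0.24342 ≈ 0.1167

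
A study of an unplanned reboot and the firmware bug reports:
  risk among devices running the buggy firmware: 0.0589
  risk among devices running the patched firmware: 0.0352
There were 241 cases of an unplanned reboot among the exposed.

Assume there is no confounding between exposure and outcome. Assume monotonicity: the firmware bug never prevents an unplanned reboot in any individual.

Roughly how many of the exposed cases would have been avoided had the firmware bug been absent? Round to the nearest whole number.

Let p₁ = 0.0589, p₀ = 0.0352.
PN = (p₁ − p₀)/p₁ = (0.0589 − 0.0352) / 0.0589 ≈ 0.40238.
Attributable cases ≈ PN × (exposed cases) = 0.40238 × 241 ≈ 96.97.

about 97 cases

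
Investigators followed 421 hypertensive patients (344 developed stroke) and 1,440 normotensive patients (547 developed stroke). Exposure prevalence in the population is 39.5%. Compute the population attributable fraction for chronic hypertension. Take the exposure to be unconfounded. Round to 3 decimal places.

p₁ = P(outcome | exposed) = 344/421 = 0.8171
p₀ = P(outcome | unexposed) = 547/1440 = 0.37986
Overall risk P(Y=1) = π·p₁ + (1−π)·p₀ = 0.395×0.8171 + 0.605×0.37986 = 0.55257.
Under exogeneity, PAF = [P(Y=1) − p₀] / P(Y=1).
PAF = (0.55257 − 0.37986) / 0.55257 ≈ 0.3126

PAF ≈ 0.313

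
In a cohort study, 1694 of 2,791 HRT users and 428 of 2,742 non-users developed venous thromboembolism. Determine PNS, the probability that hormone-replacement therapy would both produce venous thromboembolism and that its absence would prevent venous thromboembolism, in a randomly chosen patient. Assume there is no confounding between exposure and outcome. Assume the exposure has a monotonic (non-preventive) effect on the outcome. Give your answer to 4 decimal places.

PNS ≈ 0.4509

p₁ = P(outcome | exposed) = 1694/2791 = 0.60695
p₀ = P(outcome | unexposed) = 428/2742 = 0.15609
Under exogeneity and monotonicity, PNS = p₁ − p₀.
PNS = 0.60695 − 0.15609 = 0.45086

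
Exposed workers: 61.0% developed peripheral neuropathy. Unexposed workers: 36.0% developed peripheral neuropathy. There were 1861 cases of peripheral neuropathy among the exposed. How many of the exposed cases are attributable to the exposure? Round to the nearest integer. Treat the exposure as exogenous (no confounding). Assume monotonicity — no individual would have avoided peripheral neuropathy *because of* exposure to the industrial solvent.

about 763 cases

p₁ = 0.61, p₀ = 0.36.
PN = (p₁ − p₀)/p₁ = (0.61 − 0.36) / 0.61 ≈ 0.40984.
Attributable cases ≈ PN × (exposed cases) = 0.40984 × 1861 ≈ 762.70.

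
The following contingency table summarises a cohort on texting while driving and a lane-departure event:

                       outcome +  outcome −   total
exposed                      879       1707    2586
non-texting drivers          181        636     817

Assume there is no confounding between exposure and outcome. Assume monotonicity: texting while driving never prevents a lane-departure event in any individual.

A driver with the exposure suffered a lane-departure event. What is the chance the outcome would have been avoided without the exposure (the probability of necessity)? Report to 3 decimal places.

PN ≈ 0.348

p₁ = P(outcome | exposed) = 879/2586 = 0.33991
p₀ = P(outcome | unexposed) = 181/817 = 0.22154
Under exogeneity and monotonicity, PN = (p₁ − p₀) / p₁.
PN = (0.33991 − 0.22154) / 0.33991 = 0.11836 / 0.33991 ≈ 0.3482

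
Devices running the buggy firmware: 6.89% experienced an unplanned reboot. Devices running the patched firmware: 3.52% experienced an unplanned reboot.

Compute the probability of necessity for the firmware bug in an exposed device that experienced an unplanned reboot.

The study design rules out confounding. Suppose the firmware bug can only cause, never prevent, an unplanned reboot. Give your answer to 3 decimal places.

PN ≈ 0.489

p₁ = 0.0689, p₀ = 0.0352.
Under exogeneity and monotonicity, PN = (p₁ − p₀) / p₁.
PN = (0.0689 − 0.0352) / 0.0689 = 0.0337 / 0.0689 ≈ 0.4891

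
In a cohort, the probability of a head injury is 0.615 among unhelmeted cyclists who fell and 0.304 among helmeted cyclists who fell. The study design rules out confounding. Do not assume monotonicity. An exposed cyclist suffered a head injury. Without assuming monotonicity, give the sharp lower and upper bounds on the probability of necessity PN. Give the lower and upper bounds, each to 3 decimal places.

0.506 ≤ PN ≤ 1.000

Let p₁ = 0.615, p₀ = 0.304.
Under exogeneity alone the bounds on PN are max{0,(p₁−p₀)/p₁} ≤ PN ≤ min{1,(1−p₀)/p₁}.
  lower = (p₁ − p₀)/p₁ = 0.311 / 0.615 ≈ 0.5057
  upper = min{1, (1 − p₀)/p₁} = 0.696 / 0.615 ≈ 1.1317 → capped at 1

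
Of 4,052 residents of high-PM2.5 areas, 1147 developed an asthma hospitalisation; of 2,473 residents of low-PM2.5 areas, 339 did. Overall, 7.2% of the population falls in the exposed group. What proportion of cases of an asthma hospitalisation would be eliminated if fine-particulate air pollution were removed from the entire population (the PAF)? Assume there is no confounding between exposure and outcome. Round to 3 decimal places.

PAF ≈ 0.071

p₁ = P(outcome | exposed) = 1147/4052 = 0.28307
p₀ = P(outcome | unexposed) = 339/2473 = 0.13708
Overall risk P(Y=1) = π·p₁ + (1−π)·p₀ = 0.072×0.28307 + 0.928×0.13708 = 0.14759.
Under exogeneity, PAF = [P(Y=1) − p₀] / P(Y=1).
PAF = (0.14759 − 0.13708) / 0.14759 ≈ 0.0712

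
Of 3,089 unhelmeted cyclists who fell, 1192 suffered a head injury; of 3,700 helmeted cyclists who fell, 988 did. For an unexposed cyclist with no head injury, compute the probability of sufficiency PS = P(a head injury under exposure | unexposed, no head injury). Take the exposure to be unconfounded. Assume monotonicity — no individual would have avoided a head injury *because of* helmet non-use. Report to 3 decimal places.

PS ≈ 0.162

p₁ = P(outcome | exposed) = 1192/3089 = 0.38589
p₀ = P(outcome | unexposed) = 988/3700 = 0.26703
Under exogeneity and monotonicity, PS = (p₁ − p₀) / (1 − p₀).
PS = (0.38589 − 0.26703) / (1 − 0.26703) = 0.11886 / 0.73297 ≈ 0.1622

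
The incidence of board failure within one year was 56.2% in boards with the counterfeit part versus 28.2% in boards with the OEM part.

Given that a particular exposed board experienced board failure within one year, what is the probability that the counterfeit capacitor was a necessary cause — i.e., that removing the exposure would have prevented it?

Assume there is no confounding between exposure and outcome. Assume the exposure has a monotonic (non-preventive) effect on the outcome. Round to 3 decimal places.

p₁ = 0.562, p₀ = 0.282.
Under exogeneity and monotonicity, PN = (p₁ − p₀) / p₁.
PN = (0.562 − 0.282) / 0.562 = 0.28 / 0.562 ≈ 0.4982

PN ≈ 0.498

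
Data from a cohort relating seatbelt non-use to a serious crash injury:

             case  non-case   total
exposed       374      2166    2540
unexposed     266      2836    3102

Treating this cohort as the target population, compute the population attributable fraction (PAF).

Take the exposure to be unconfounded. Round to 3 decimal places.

p₁ = P(outcome | exposed) = 374/2540 = 0.14724
p₀ = P(outcome | unexposed) = 266/3102 = 0.085751
Exposure prevalence π = 2540/5642 = 0.45019; overall risk P(Y=1) = 0.11343.
Under exogeneity, PAF = [P(Y=1) − p₀]/P(Y=1).
PAF = (0.11343 − 0.085751) / 0.11343 ≈ 0.2441

PAF ≈ 0.244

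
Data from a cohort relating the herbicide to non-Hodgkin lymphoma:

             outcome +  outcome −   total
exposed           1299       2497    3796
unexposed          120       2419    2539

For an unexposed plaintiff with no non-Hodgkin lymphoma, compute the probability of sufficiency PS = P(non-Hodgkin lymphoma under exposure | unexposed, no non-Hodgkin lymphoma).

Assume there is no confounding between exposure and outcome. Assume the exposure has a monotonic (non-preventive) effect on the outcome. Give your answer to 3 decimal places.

PS ≈ 0.310

p₁ = P(outcome | exposed) = 1299/3796 = 0.3422
p₀ = P(outcome | unexposed) = 120/2539 = 0.047263
Under exogeneity and monotonicity, PS = (p₁ − p₀) / (1 − p₀).
PS = (0.3422 − 0.047263) / (1 − 0.047263) = 0.29494 / 0.95274 ≈ 0.3096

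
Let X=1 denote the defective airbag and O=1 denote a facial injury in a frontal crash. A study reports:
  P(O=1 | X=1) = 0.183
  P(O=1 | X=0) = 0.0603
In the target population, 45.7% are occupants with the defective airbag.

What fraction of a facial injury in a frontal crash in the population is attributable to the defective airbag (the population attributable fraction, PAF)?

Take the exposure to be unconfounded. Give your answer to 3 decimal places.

PAF ≈ 0.482

Let p₁ = 0.183, p₀ = 0.0603.
Overall risk P(Y=1) = π·p₁ + (1−π)·p₀ = 0.457×0.183 + 0.543×0.0603 = 0.11637.
Under exogeneity, PAF = [P(Y=1) − p₀] / P(Y=1).
PAF = (0.11637 − 0.0603) / 0.11637 ≈ 0.4818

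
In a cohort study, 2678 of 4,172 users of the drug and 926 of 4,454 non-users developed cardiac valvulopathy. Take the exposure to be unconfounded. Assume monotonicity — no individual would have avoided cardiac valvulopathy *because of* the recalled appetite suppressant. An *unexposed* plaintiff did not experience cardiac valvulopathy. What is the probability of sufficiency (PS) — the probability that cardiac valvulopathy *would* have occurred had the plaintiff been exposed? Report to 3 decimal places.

p₁ = P(outcome | exposed) = 2678/4172 = 0.6419
p₀ = P(outcome | unexposed) = 926/4454 = 0.2079
Under exogeneity and monotonicity, PS = (p₁ − p₀) / (1 − p₀).
PS = (0.6419 − 0.2079) / (1 − 0.2079) = 0.434 / 0.7921 ≈ 0.5479

PS ≈ 0.548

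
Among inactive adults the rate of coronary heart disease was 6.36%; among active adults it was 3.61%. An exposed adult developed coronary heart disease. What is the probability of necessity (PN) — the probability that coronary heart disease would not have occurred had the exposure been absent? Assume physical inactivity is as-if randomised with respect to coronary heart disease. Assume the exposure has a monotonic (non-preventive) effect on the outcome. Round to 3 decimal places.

PN ≈ 0.432

p₁ = 0.0636, p₀ = 0.0361.
Under exogeneity and monotonicity, PN = (p₁ − p₀) / p₁.
PN = (0.0636 − 0.0361) / 0.0636 = 0.0275 / 0.0636 ≈ 0.4324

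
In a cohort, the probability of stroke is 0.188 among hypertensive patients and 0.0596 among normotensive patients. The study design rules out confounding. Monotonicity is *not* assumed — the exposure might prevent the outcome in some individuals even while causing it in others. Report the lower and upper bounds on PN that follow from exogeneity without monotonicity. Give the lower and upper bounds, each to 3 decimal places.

0.683 ≤ PN ≤ 1.000

Let p₁ = 0.188, p₀ = 0.0596.
Under exogeneity alone the bounds on PN are max{0,(p₁−p₀)/p₁} ≤ PN ≤ min{1,(1−p₀)/p₁}.
  lower = (p₁ − p₀)/p₁ = 0.1284 / 0.188 ≈ 0.6830
  upper = min{1, (1 − p₀)/p₁} = 0.9404 / 0.188 ≈ 5.0021 → capped at 1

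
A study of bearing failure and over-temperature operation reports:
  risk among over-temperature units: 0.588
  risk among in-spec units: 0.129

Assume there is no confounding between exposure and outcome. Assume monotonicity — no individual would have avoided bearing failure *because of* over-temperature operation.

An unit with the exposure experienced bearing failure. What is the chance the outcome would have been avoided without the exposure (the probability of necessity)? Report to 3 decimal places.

PN ≈ 0.781

Let p₁ = 0.588, p₀ = 0.129.
Under exogeneity and monotonicity, PN = (p₁ − p₀) / p₁.
PN = (0.588 − 0.129) / 0.588 = 0.459 / 0.588 ≈ 0.7806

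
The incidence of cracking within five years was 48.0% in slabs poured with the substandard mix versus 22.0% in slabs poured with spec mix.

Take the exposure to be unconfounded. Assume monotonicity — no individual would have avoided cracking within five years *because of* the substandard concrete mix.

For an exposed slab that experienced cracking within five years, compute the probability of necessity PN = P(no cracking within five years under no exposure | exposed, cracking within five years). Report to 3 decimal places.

PN ≈ 0.542

p₁ = 0.48, p₀ = 0.22.
Under exogeneity and monotonicity, PN = (p₁ − p₀) / p₁.
PN = (0.48 − 0.22) / 0.48 = 0.26 / 0.48 ≈ 0.5417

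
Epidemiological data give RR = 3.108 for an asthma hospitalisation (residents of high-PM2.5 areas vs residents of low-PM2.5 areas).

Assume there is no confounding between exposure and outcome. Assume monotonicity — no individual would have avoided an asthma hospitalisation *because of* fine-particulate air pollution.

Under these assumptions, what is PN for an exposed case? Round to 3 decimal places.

PN ≈ 0.678

Under exogeneity and monotonicity, PN = (RR − 1) / RR = 1 − 1/RR.
PN = (3.108 − 1) / 3.108 = 2.108 / 3.108 ≈ 0.6782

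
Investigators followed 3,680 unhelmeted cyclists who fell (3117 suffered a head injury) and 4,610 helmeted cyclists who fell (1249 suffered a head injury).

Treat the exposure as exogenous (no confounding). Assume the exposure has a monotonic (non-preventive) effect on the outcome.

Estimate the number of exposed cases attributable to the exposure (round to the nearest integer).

about 2120 cases

p₁ = P(outcome | exposed) = 3117/3680 = 0.84701
p₀ = P(outcome | unexposed) = 1249/4610 = 0.27093
PN = (p₁ − p₀)/p₁ = (0.84701 − 0.27093) / 0.84701 ≈ 0.68013.
Attributable cases ≈ PN × (exposed cases) = 0.68013 × 3117 ≈ 2119.97.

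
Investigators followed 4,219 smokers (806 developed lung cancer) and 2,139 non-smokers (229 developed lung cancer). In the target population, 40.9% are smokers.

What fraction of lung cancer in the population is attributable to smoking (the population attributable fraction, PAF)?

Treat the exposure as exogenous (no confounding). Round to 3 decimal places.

PAF ≈ 0.243

p₁ = P(outcome | exposed) = 806/4219 = 0.19104
p₀ = P(outcome | unexposed) = 229/2139 = 0.10706
Overall risk P(Y=1) = π·p₁ + (1−π)·p₀ = 0.409×0.19104 + 0.591×0.10706 = 0.14141.
Under exogeneity, PAF = [P(Y=1) − p₀] / P(Y=1).
PAF = (0.14141 − 0.10706) / 0.14141 ≈ 0.2429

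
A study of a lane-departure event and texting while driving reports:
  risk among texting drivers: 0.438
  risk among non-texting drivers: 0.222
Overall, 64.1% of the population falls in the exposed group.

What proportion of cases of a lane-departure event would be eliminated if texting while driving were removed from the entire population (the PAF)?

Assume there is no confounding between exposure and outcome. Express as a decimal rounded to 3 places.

PAF ≈ 0.384

Let p₁ = 0.438, p₀ = 0.222.
Overall risk P(Y=1) = π·p₁ + (1−π)·p₀ = 0.641×0.438 + 0.359×0.222 = 0.36046.
Under exogeneity, PAF = [P(Y=1) − p₀] / P(Y=1).
PAF = (0.36046 − 0.222) / 0.36046 ≈ 0.3841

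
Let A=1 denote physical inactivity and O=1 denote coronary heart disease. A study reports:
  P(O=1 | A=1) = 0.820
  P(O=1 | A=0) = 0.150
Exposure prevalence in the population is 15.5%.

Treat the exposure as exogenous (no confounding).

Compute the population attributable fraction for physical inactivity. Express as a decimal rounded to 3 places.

Let p₁ = 0.82, p₀ = 0.15.
Overall risk P(Y=1) = π·p₁ + (1−π)·p₀ = 0.155×0.82 + 0.845×0.15 = 0.25385.
Under exogeneity, PAF = [P(Y=1) − p₀] / P(Y=1).
PAF = (0.25385 − 0.15) / 0.25385 ≈ 0.4091

PAF ≈ 0.409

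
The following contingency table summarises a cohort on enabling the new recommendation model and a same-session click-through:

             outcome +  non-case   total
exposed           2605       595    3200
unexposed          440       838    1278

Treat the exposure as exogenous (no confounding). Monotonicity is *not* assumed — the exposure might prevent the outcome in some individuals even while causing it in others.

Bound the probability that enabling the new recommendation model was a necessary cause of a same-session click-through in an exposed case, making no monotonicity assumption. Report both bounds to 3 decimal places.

0.577 ≤ PN ≤ 0.805

p₁ = P(outcome | exposed) = 2605/3200 = 0.81406
p₀ = P(outcome | unexposed) = 440/1278 = 0.34429
Under exogeneity alone the bounds on PN are max{0,(p₁−p₀)/p₁} ≤ PN ≤ min{1,(1−p₀)/p₁}.
  lower = (p₁ − p₀)/p₁ = 0.46977 / 0.81406 ≈ 0.5771
  upper = min{1, (1 − p₀)/p₁} = 0.65571 / 0.81406 ≈ 0.8055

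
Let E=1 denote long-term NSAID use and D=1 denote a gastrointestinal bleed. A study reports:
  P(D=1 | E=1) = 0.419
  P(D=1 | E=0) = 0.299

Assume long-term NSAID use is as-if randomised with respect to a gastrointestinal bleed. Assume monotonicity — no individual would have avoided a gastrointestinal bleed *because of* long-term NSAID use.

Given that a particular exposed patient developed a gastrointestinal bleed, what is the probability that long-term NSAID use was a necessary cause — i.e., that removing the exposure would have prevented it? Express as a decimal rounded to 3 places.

PN ≈ 0.286

Let p₁ = 0.419, p₀ = 0.299.
Under exogeneity and monotonicity, PN = (p₁ − p₀) / p₁.
PN = (0.419 − 0.299) / 0.419 = 0.12 / 0.419 ≈ 0.2864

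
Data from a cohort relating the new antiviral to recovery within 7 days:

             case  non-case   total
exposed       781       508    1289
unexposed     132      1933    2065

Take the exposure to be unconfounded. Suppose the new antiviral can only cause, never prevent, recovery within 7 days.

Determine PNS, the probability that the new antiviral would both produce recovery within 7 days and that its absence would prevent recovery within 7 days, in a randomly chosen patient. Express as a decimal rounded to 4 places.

p₁ = P(outcome | exposed) = 781/1289 = 0.6059
p₀ = P(outcome | unexposed) = 132/2065 = 0.063923
Under exogeneity and monotonicity, PNS = p₁ − p₀.
PNS = 0.6059 − 0.063923 = 0.54197

PNS ≈ 0.5420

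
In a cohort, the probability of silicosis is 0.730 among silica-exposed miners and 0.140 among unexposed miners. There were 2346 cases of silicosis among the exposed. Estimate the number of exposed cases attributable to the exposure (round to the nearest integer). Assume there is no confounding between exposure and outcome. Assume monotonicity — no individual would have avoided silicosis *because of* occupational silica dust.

about 1896 cases

Let p₁ = 0.73, p₀ = 0.14.
PN = (p₁ − p₀)/p₁ = (0.73 − 0.14) / 0.73 ≈ 0.80822.
Attributable cases ≈ PN × (exposed cases) = 0.80822 × 2346 ≈ 1896.08.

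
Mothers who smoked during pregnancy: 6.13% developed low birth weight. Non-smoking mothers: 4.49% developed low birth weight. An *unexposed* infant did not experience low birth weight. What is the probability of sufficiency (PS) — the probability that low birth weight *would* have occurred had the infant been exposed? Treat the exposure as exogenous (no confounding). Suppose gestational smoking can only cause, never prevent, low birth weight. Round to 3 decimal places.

p₁ = 0.0613, p₀ = 0.0449.
Under exogeneity and monotonicity, PS = (p₁ − p₀) / (1 − p₀).
PS = (0.0613 − 0.0449) / (1 − 0.0449) = 0.0164 / 0.9551 ≈ 0.0172

PS ≈ 0.017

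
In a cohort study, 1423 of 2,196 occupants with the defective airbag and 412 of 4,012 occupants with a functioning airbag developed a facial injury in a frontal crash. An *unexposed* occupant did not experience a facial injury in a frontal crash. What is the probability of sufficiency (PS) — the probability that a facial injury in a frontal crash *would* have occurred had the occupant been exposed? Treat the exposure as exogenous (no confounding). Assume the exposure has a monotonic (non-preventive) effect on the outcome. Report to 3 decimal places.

PS ≈ 0.608

p₁ = P(outcome | exposed) = 1423/2196 = 0.648
p₀ = P(outcome | unexposed) = 412/4012 = 0.10269
Under exogeneity and monotonicity, PS = (p₁ − p₀) / (1 − p₀).
PS = (0.648 − 0.10269) / (1 − 0.10269) = 0.5453 / 0.89731 ≈ 0.6077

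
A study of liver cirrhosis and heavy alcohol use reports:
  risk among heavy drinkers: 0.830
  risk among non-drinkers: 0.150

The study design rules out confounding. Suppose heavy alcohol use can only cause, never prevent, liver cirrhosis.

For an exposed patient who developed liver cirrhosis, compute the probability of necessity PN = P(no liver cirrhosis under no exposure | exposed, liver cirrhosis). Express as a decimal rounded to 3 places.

Let p₁ = 0.83, p₀ = 0.15.
Under exogeneity and monotonicity, PN = (p₁ − p₀) / p₁.
PN = (0.83 − 0.15) / 0.83 = 0.68 / 0.83 ≈ 0.8193

PN ≈ 0.819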